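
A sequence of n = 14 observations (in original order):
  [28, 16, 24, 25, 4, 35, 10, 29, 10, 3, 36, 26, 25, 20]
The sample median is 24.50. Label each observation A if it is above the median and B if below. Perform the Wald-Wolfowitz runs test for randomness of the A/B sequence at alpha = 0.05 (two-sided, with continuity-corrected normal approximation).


Step 1: Compute median = 24.50; label A = above, B = below.
Labels in order: ABBABABABBAAAB  (n_A = 7, n_B = 7)
Step 2: Count runs R = 10.
Step 3: Under H0 (random ordering), E[R] = 2*n_A*n_B/(n_A+n_B) + 1 = 2*7*7/14 + 1 = 8.0000.
        Var[R] = 2*n_A*n_B*(2*n_A*n_B - n_A - n_B) / ((n_A+n_B)^2 * (n_A+n_B-1)) = 8232/2548 = 3.2308.
        SD[R] = 1.7974.
Step 4: Continuity-corrected z = (R - 0.5 - E[R]) / SD[R] = (10 - 0.5 - 8.0000) / 1.7974 = 0.8345.
Step 5: Two-sided p-value via normal approximation = 2*(1 - Phi(|z|)) = 0.403986.
Step 6: alpha = 0.05. fail to reject H0.

R = 10, z = 0.8345, p = 0.403986, fail to reject H0.


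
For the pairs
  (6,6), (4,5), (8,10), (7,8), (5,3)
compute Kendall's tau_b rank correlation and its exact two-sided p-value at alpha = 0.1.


Step 1: Enumerate the 10 unordered pairs (i,j) with i<j and classify each by sign(x_j-x_i) * sign(y_j-y_i).
  (1,2):dx=-2,dy=-1->C; (1,3):dx=+2,dy=+4->C; (1,4):dx=+1,dy=+2->C; (1,5):dx=-1,dy=-3->C
  (2,3):dx=+4,dy=+5->C; (2,4):dx=+3,dy=+3->C; (2,5):dx=+1,dy=-2->D; (3,4):dx=-1,dy=-2->C
  (3,5):dx=-3,dy=-7->C; (4,5):dx=-2,dy=-5->C
Step 2: C = 9, D = 1, total pairs = 10.
Step 3: tau = (C - D)/(n(n-1)/2) = (9 - 1)/10 = 0.800000.
Step 4: Exact two-sided p-value (enumerate n! = 120 permutations of y under H0): p = 0.083333.
Step 5: alpha = 0.1. reject H0.

tau_b = 0.8000 (C=9, D=1), p = 0.083333, reject H0.


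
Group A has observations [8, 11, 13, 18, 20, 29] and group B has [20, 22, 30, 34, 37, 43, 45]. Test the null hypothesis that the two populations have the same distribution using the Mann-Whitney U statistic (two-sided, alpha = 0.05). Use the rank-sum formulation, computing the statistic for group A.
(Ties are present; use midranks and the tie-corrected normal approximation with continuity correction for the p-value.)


Step 1: Combine and sort all 13 observations; assign midranks.
sorted (value, group): (8,X), (11,X), (13,X), (18,X), (20,X), (20,Y), (22,Y), (29,X), (30,Y), (34,Y), (37,Y), (43,Y), (45,Y)
ranks: 8->1, 11->2, 13->3, 18->4, 20->5.5, 20->5.5, 22->7, 29->8, 30->9, 34->10, 37->11, 43->12, 45->13
Step 2: Rank sum for X: R1 = 1 + 2 + 3 + 4 + 5.5 + 8 = 23.5.
Step 3: U_X = R1 - n1(n1+1)/2 = 23.5 - 6*7/2 = 23.5 - 21 = 2.5.
       U_Y = n1*n2 - U_X = 42 - 2.5 = 39.5.
Step 4: Ties are present, so use the tie-corrected normal approximation (with continuity correction) for the p-value.
Step 5: p-value = 0.010025; compare to alpha = 0.05. reject H0.

U_X = 2.5, p = 0.010025, reject H0 at alpha = 0.05.


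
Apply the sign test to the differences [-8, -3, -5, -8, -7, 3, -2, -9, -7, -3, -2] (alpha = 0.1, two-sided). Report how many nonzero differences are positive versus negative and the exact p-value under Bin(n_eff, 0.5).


Step 1: Discard zero differences. Original n = 11; n_eff = number of nonzero differences = 11.
Nonzero differences (with sign): -8, -3, -5, -8, -7, +3, -2, -9, -7, -3, -2
Step 2: Count signs: positive = 1, negative = 10.
Step 3: Under H0: P(positive) = 0.5, so the number of positives S ~ Bin(11, 0.5).
Step 4: Two-sided exact p-value = sum of Bin(11,0.5) probabilities at or below the observed probability = 0.011719.
Step 5: alpha = 0.1. reject H0.

n_eff = 11, pos = 1, neg = 10, p = 0.011719, reject H0.


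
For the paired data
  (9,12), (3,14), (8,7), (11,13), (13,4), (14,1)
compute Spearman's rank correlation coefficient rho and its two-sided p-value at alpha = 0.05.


Step 1: Rank x and y separately (midranks; no ties here).
rank(x): 9->3, 3->1, 8->2, 11->4, 13->5, 14->6
rank(y): 12->4, 14->6, 7->3, 13->5, 4->2, 1->1
Step 2: d_i = R_x(i) - R_y(i); compute d_i^2.
  (3-4)^2=1, (1-6)^2=25, (2-3)^2=1, (4-5)^2=1, (5-2)^2=9, (6-1)^2=25
sum(d^2) = 62.
Step 3: rho = 1 - 6*62 / (6*(6^2 - 1)) = 1 - 372/210 = -0.771429.
Step 4: Under H0, t = rho * sqrt((n-2)/(1-rho^2)) = -2.4247 ~ t(4).
Step 5: Two-sided p-value from the t-distribution with 4 df = 0.072397.
Step 6: alpha = 0.05. fail to reject H0.

rho = -0.7714, p = 0.072397, fail to reject H0 at alpha = 0.05.


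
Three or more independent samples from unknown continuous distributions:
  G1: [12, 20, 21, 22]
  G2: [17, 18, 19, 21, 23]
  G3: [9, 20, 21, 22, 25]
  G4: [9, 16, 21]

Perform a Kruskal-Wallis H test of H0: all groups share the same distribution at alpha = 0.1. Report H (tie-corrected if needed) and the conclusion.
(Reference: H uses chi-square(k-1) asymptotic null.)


Step 1: Combine all N = 17 observations and assign midranks.
sorted (value, group, rank): (9,G3,1.5), (9,G4,1.5), (12,G1,3), (16,G4,4), (17,G2,5), (18,G2,6), (19,G2,7), (20,G1,8.5), (20,G3,8.5), (21,G1,11.5), (21,G2,11.5), (21,G3,11.5), (21,G4,11.5), (22,G1,14.5), (22,G3,14.5), (23,G2,16), (25,G3,17)
Step 2: Sum ranks within each group.
R_1 = 37.5 (n_1 = 4)
R_2 = 45.5 (n_2 = 5)
R_3 = 53 (n_3 = 5)
R_4 = 17 (n_4 = 3)
Step 3: H = 12/(N(N+1)) * sum(R_i^2/n_i) - 3(N+1)
     = 12/(17*18) * (37.5^2/4 + 45.5^2/5 + 53^2/5 + 17^2/3) - 3*18
     = 0.039216 * 1423.75 - 54
     = 1.833170.
Step 4: Ties present; correction factor C = 1 - 78/(17^3 - 17) = 0.984069. Corrected H = 1.833170 / 0.984069 = 1.862848.
Step 5: Under H0, H ~ chi^2(3); p-value = 0.601355.
Step 6: alpha = 0.1. fail to reject H0.

H = 1.8628, df = 3, p = 0.601355, fail to reject H0.


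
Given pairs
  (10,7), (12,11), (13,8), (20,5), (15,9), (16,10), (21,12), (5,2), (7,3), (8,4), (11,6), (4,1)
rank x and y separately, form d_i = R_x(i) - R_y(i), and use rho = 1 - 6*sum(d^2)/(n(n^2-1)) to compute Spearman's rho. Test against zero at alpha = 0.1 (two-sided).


Step 1: Rank x and y separately (midranks; no ties here).
rank(x): 10->5, 12->7, 13->8, 20->11, 15->9, 16->10, 21->12, 5->2, 7->3, 8->4, 11->6, 4->1
rank(y): 7->7, 11->11, 8->8, 5->5, 9->9, 10->10, 12->12, 2->2, 3->3, 4->4, 6->6, 1->1
Step 2: d_i = R_x(i) - R_y(i); compute d_i^2.
  (5-7)^2=4, (7-11)^2=16, (8-8)^2=0, (11-5)^2=36, (9-9)^2=0, (10-10)^2=0, (12-12)^2=0, (2-2)^2=0, (3-3)^2=0, (4-4)^2=0, (6-6)^2=0, (1-1)^2=0
sum(d^2) = 56.
Step 3: rho = 1 - 6*56 / (12*(12^2 - 1)) = 1 - 336/1716 = 0.804196.
Step 4: Under H0, t = rho * sqrt((n-2)/(1-rho^2)) = 4.2787 ~ t(10).
Step 5: Two-sided p-value from the t-distribution with 10 df = 0.001615.
Step 6: alpha = 0.1. reject H0.

rho = 0.8042, p = 0.001615, reject H0 at alpha = 0.1.


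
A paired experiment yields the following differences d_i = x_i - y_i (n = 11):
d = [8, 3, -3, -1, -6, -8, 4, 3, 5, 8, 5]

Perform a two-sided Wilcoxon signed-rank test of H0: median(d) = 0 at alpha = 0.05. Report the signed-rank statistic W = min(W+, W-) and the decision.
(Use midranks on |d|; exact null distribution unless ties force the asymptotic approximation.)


Step 1: Drop any zero differences (none here) and take |d_i|.
|d| = [8, 3, 3, 1, 6, 8, 4, 3, 5, 8, 5]
Step 2: Midrank |d_i| (ties get averaged ranks).
ranks: |8|->10, |3|->3, |3|->3, |1|->1, |6|->8, |8|->10, |4|->5, |3|->3, |5|->6.5, |8|->10, |5|->6.5
Step 3: Attach original signs; sum ranks with positive sign and with negative sign.
W+ = 10 + 3 + 5 + 3 + 6.5 + 10 + 6.5 = 44
W- = 3 + 1 + 8 + 10 = 22
(Check: W+ + W- = 66 should equal n(n+1)/2 = 66.)
Step 4: Test statistic W = min(W+, W-) = 22.
Step 5: Ties in |d|, so use the tie-corrected normal approximation.
        E[W] = n(n+1)/4 = 11*12/4 = 33.
        Tie groups: |d|=3 (t=3), |d|=5 (t=2), |d|=8 (t=3); sum(t^3 - t) = 54.
        Var[W] = n(n+1)(2n+1)/24 - sum(t^3-t)/48 = 3036/24 - 54/48 = 125.375.
        z = (W - E[W]) / sqrt(Var[W]) = (22 - 33) / 11.1971 = -0.9824.
        Two-sided p = 2*Phi(z) = 0.325904.
Step 6: alpha = 0.05. fail to reject H0.

W+ = 44, W- = 22, W = min = 22, p = 0.325904, fail to reject H0.


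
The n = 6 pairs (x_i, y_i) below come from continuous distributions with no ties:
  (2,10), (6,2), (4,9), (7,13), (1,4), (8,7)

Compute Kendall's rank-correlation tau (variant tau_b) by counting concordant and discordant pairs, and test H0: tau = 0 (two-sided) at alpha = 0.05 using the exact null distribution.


Step 1: Enumerate the 15 unordered pairs (i,j) with i<j and classify each by sign(x_j-x_i) * sign(y_j-y_i).
  (1,2):dx=+4,dy=-8->D; (1,3):dx=+2,dy=-1->D; (1,4):dx=+5,dy=+3->C; (1,5):dx=-1,dy=-6->C
  (1,6):dx=+6,dy=-3->D; (2,3):dx=-2,dy=+7->D; (2,4):dx=+1,dy=+11->C; (2,5):dx=-5,dy=+2->D
  (2,6):dx=+2,dy=+5->C; (3,4):dx=+3,dy=+4->C; (3,5):dx=-3,dy=-5->C; (3,6):dx=+4,dy=-2->D
  (4,5):dx=-6,dy=-9->C; (4,6):dx=+1,dy=-6->D; (5,6):dx=+7,dy=+3->C
Step 2: C = 8, D = 7, total pairs = 15.
Step 3: tau = (C - D)/(n(n-1)/2) = (8 - 7)/15 = 0.066667.
Step 4: Exact two-sided p-value (enumerate n! = 720 permutations of y under H0): p = 1.000000.
Step 5: alpha = 0.05. fail to reject H0.

tau_b = 0.0667 (C=8, D=7), p = 1.000000, fail to reject H0.


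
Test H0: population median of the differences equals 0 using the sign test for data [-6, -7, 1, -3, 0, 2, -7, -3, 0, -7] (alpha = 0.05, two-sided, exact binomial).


Step 1: Discard zero differences. Original n = 10; n_eff = number of nonzero differences = 8.
Nonzero differences (with sign): -6, -7, +1, -3, +2, -7, -3, -7
Step 2: Count signs: positive = 2, negative = 6.
Step 3: Under H0: P(positive) = 0.5, so the number of positives S ~ Bin(8, 0.5).
Step 4: Two-sided exact p-value = sum of Bin(8,0.5) probabilities at or below the observed probability = 0.289062.
Step 5: alpha = 0.05. fail to reject H0.

n_eff = 8, pos = 2, neg = 6, p = 0.289062, fail to reject H0.


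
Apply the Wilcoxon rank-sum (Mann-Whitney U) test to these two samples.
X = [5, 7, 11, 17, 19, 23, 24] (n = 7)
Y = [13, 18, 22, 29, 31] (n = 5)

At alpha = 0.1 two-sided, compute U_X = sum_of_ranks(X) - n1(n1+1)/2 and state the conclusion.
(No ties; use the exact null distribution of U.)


Step 1: Combine and sort all 12 observations; assign midranks.
sorted (value, group): (5,X), (7,X), (11,X), (13,Y), (17,X), (18,Y), (19,X), (22,Y), (23,X), (24,X), (29,Y), (31,Y)
ranks: 5->1, 7->2, 11->3, 13->4, 17->5, 18->6, 19->7, 22->8, 23->9, 24->10, 29->11, 31->12
Step 2: Rank sum for X: R1 = 1 + 2 + 3 + 5 + 7 + 9 + 10 = 37.
Step 3: U_X = R1 - n1(n1+1)/2 = 37 - 7*8/2 = 37 - 28 = 9.
       U_Y = n1*n2 - U_X = 35 - 9 = 26.
Step 4: No ties, so the exact null distribution of U (based on enumerating the C(12,7) = 792 equally likely rank assignments) gives the two-sided p-value.
Step 5: p-value = 0.202020; compare to alpha = 0.1. fail to reject H0.

U_X = 9, p = 0.202020, fail to reject H0 at alpha = 0.1.


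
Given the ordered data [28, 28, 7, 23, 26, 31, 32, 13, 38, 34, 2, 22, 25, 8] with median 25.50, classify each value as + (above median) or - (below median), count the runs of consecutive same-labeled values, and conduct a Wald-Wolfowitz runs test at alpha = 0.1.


Step 1: Compute median = 25.50; label A = above, B = below.
Labels in order: AABBAAABAABBBB  (n_A = 7, n_B = 7)
Step 2: Count runs R = 6.
Step 3: Under H0 (random ordering), E[R] = 2*n_A*n_B/(n_A+n_B) + 1 = 2*7*7/14 + 1 = 8.0000.
        Var[R] = 2*n_A*n_B*(2*n_A*n_B - n_A - n_B) / ((n_A+n_B)^2 * (n_A+n_B-1)) = 8232/2548 = 3.2308.
        SD[R] = 1.7974.
Step 4: Continuity-corrected z = (R + 0.5 - E[R]) / SD[R] = (6 + 0.5 - 8.0000) / 1.7974 = -0.8345.
Step 5: Two-sided p-value via normal approximation = 2*(1 - Phi(|z|)) = 0.403986.
Step 6: alpha = 0.1. fail to reject H0.

R = 6, z = -0.8345, p = 0.403986, fail to reject H0.


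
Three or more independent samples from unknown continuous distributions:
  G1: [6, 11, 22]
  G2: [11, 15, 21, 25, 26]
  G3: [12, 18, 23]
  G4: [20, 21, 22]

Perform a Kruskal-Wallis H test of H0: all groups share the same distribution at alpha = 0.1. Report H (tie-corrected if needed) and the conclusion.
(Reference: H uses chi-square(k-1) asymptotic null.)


Step 1: Combine all N = 14 observations and assign midranks.
sorted (value, group, rank): (6,G1,1), (11,G1,2.5), (11,G2,2.5), (12,G3,4), (15,G2,5), (18,G3,6), (20,G4,7), (21,G2,8.5), (21,G4,8.5), (22,G1,10.5), (22,G4,10.5), (23,G3,12), (25,G2,13), (26,G2,14)
Step 2: Sum ranks within each group.
R_1 = 14 (n_1 = 3)
R_2 = 43 (n_2 = 5)
R_3 = 22 (n_3 = 3)
R_4 = 26 (n_4 = 3)
Step 3: H = 12/(N(N+1)) * sum(R_i^2/n_i) - 3(N+1)
     = 12/(14*15) * (14^2/3 + 43^2/5 + 22^2/3 + 26^2/3) - 3*15
     = 0.057143 * 821.8 - 45
     = 1.960000.
Step 4: Ties present; correction factor C = 1 - 18/(14^3 - 14) = 0.993407. Corrected H = 1.960000 / 0.993407 = 1.973009.
Step 5: Under H0, H ~ chi^2(3); p-value = 0.578028.
Step 6: alpha = 0.1. fail to reject H0.

H = 1.9730, df = 3, p = 0.578028, fail to reject H0.


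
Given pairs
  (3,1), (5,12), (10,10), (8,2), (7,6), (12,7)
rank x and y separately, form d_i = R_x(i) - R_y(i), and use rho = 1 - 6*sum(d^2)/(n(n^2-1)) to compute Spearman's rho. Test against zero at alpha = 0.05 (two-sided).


Step 1: Rank x and y separately (midranks; no ties here).
rank(x): 3->1, 5->2, 10->5, 8->4, 7->3, 12->6
rank(y): 1->1, 12->6, 10->5, 2->2, 6->3, 7->4
Step 2: d_i = R_x(i) - R_y(i); compute d_i^2.
  (1-1)^2=0, (2-6)^2=16, (5-5)^2=0, (4-2)^2=4, (3-3)^2=0, (6-4)^2=4
sum(d^2) = 24.
Step 3: rho = 1 - 6*24 / (6*(6^2 - 1)) = 1 - 144/210 = 0.314286.
Step 4: Under H0, t = rho * sqrt((n-2)/(1-rho^2)) = 0.6621 ~ t(4).
Step 5: Two-sided p-value from the t-distribution with 4 df = 0.544093.
Step 6: alpha = 0.05. fail to reject H0.

rho = 0.3143, p = 0.544093, fail to reject H0 at alpha = 0.05.


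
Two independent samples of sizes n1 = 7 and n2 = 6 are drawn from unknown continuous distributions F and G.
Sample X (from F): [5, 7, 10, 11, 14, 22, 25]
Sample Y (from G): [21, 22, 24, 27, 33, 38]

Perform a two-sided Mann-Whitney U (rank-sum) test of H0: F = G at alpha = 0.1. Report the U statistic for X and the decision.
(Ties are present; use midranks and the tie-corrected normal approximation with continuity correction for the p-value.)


Step 1: Combine and sort all 13 observations; assign midranks.
sorted (value, group): (5,X), (7,X), (10,X), (11,X), (14,X), (21,Y), (22,X), (22,Y), (24,Y), (25,X), (27,Y), (33,Y), (38,Y)
ranks: 5->1, 7->2, 10->3, 11->4, 14->5, 21->6, 22->7.5, 22->7.5, 24->9, 25->10, 27->11, 33->12, 38->13
Step 2: Rank sum for X: R1 = 1 + 2 + 3 + 4 + 5 + 7.5 + 10 = 32.5.
Step 3: U_X = R1 - n1(n1+1)/2 = 32.5 - 7*8/2 = 32.5 - 28 = 4.5.
       U_Y = n1*n2 - U_X = 42 - 4.5 = 37.5.
Step 4: Ties are present, so use the tie-corrected normal approximation (with continuity correction) for the p-value.
Step 5: p-value = 0.022087; compare to alpha = 0.1. reject H0.

U_X = 4.5, p = 0.022087, reject H0 at alpha = 0.1.


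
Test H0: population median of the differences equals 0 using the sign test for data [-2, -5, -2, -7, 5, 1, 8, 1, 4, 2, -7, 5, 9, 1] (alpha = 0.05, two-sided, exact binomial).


Step 1: Discard zero differences. Original n = 14; n_eff = number of nonzero differences = 14.
Nonzero differences (with sign): -2, -5, -2, -7, +5, +1, +8, +1, +4, +2, -7, +5, +9, +1
Step 2: Count signs: positive = 9, negative = 5.
Step 3: Under H0: P(positive) = 0.5, so the number of positives S ~ Bin(14, 0.5).
Step 4: Two-sided exact p-value = sum of Bin(14,0.5) probabilities at or below the observed probability = 0.423950.
Step 5: alpha = 0.05. fail to reject H0.

n_eff = 14, pos = 9, neg = 5, p = 0.423950, fail to reject H0.


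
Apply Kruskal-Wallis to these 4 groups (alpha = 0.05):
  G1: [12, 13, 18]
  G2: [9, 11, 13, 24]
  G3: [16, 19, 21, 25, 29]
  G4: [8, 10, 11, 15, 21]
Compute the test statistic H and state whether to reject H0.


Step 1: Combine all N = 17 observations and assign midranks.
sorted (value, group, rank): (8,G4,1), (9,G2,2), (10,G4,3), (11,G2,4.5), (11,G4,4.5), (12,G1,6), (13,G1,7.5), (13,G2,7.5), (15,G4,9), (16,G3,10), (18,G1,11), (19,G3,12), (21,G3,13.5), (21,G4,13.5), (24,G2,15), (25,G3,16), (29,G3,17)
Step 2: Sum ranks within each group.
R_1 = 24.5 (n_1 = 3)
R_2 = 29 (n_2 = 4)
R_3 = 68.5 (n_3 = 5)
R_4 = 31 (n_4 = 5)
Step 3: H = 12/(N(N+1)) * sum(R_i^2/n_i) - 3(N+1)
     = 12/(17*18) * (24.5^2/3 + 29^2/4 + 68.5^2/5 + 31^2/5) - 3*18
     = 0.039216 * 1540.98 - 54
     = 6.430719.
Step 4: Ties present; correction factor C = 1 - 18/(17^3 - 17) = 0.996324. Corrected H = 6.430719 / 0.996324 = 6.454449.
Step 5: Under H0, H ~ chi^2(3); p-value = 0.091476.
Step 6: alpha = 0.05. fail to reject H0.

H = 6.4544, df = 3, p = 0.091476, fail to reject H0.


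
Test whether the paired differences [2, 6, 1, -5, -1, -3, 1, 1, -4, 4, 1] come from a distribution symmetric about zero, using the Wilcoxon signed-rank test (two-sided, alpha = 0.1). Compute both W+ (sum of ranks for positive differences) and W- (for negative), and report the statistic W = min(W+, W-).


Step 1: Drop any zero differences (none here) and take |d_i|.
|d| = [2, 6, 1, 5, 1, 3, 1, 1, 4, 4, 1]
Step 2: Midrank |d_i| (ties get averaged ranks).
ranks: |2|->6, |6|->11, |1|->3, |5|->10, |1|->3, |3|->7, |1|->3, |1|->3, |4|->8.5, |4|->8.5, |1|->3
Step 3: Attach original signs; sum ranks with positive sign and with negative sign.
W+ = 6 + 11 + 3 + 3 + 3 + 8.5 + 3 = 37.5
W- = 10 + 3 + 7 + 8.5 = 28.5
(Check: W+ + W- = 66 should equal n(n+1)/2 = 66.)
Step 4: Test statistic W = min(W+, W-) = 28.5.
Step 5: Ties in |d|, so use the tie-corrected normal approximation.
        E[W] = n(n+1)/4 = 11*12/4 = 33.
        Tie groups: |d|=1 (t=5), |d|=4 (t=2); sum(t^3 - t) = 126.
        Var[W] = n(n+1)(2n+1)/24 - sum(t^3-t)/48 = 3036/24 - 126/48 = 123.875.
        z = (W - E[W]) / sqrt(Var[W]) = (28.5 - 33) / 11.1299 = -0.4043.
        Two-sided p = 2*Phi(z) = 0.685981.
Step 6: alpha = 0.1. fail to reject H0.

W+ = 37.5, W- = 28.5, W = min = 28.5, p = 0.685981, fail to reject H0.


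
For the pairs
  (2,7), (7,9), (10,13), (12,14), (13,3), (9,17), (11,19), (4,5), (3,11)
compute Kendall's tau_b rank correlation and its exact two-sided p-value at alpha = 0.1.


Step 1: Enumerate the 36 unordered pairs (i,j) with i<j and classify each by sign(x_j-x_i) * sign(y_j-y_i).
  (1,2):dx=+5,dy=+2->C; (1,3):dx=+8,dy=+6->C; (1,4):dx=+10,dy=+7->C; (1,5):dx=+11,dy=-4->D
  (1,6):dx=+7,dy=+10->C; (1,7):dx=+9,dy=+12->C; (1,8):dx=+2,dy=-2->D; (1,9):dx=+1,dy=+4->C
  (2,3):dx=+3,dy=+4->C; (2,4):dx=+5,dy=+5->C; (2,5):dx=+6,dy=-6->D; (2,6):dx=+2,dy=+8->C
  (2,7):dx=+4,dy=+10->C; (2,8):dx=-3,dy=-4->C; (2,9):dx=-4,dy=+2->D; (3,4):dx=+2,dy=+1->C
  (3,5):dx=+3,dy=-10->D; (3,6):dx=-1,dy=+4->D; (3,7):dx=+1,dy=+6->C; (3,8):dx=-6,dy=-8->C
  (3,9):dx=-7,dy=-2->C; (4,5):dx=+1,dy=-11->D; (4,6):dx=-3,dy=+3->D; (4,7):dx=-1,dy=+5->D
  (4,8):dx=-8,dy=-9->C; (4,9):dx=-9,dy=-3->C; (5,6):dx=-4,dy=+14->D; (5,7):dx=-2,dy=+16->D
  (5,8):dx=-9,dy=+2->D; (5,9):dx=-10,dy=+8->D; (6,7):dx=+2,dy=+2->C; (6,8):dx=-5,dy=-12->C
  (6,9):dx=-6,dy=-6->C; (7,8):dx=-7,dy=-14->C; (7,9):dx=-8,dy=-8->C; (8,9):dx=-1,dy=+6->D
Step 2: C = 22, D = 14, total pairs = 36.
Step 3: tau = (C - D)/(n(n-1)/2) = (22 - 14)/36 = 0.222222.
Step 4: Exact two-sided p-value (enumerate n! = 362880 permutations of y under H0): p = 0.476709.
Step 5: alpha = 0.1. fail to reject H0.

tau_b = 0.2222 (C=22, D=14), p = 0.476709, fail to reject H0.


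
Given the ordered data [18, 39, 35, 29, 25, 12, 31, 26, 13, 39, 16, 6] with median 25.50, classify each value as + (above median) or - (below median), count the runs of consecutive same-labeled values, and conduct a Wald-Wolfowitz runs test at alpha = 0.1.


Step 1: Compute median = 25.50; label A = above, B = below.
Labels in order: BAAABBAABABB  (n_A = 6, n_B = 6)
Step 2: Count runs R = 7.
Step 3: Under H0 (random ordering), E[R] = 2*n_A*n_B/(n_A+n_B) + 1 = 2*6*6/12 + 1 = 7.0000.
        Var[R] = 2*n_A*n_B*(2*n_A*n_B - n_A - n_B) / ((n_A+n_B)^2 * (n_A+n_B-1)) = 4320/1584 = 2.7273.
        SD[R] = 1.6514.
Step 4: R = E[R], so z = 0 with no continuity correction.
Step 5: Two-sided p-value via normal approximation = 2*(1 - Phi(|z|)) = 1.000000.
Step 6: alpha = 0.1. fail to reject H0.

R = 7, z = 0.0000, p = 1.000000, fail to reject H0.


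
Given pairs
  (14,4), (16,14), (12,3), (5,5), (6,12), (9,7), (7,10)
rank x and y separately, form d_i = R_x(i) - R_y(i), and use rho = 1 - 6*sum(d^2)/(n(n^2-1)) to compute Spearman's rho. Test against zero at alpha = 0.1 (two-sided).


Step 1: Rank x and y separately (midranks; no ties here).
rank(x): 14->6, 16->7, 12->5, 5->1, 6->2, 9->4, 7->3
rank(y): 4->2, 14->7, 3->1, 5->3, 12->6, 7->4, 10->5
Step 2: d_i = R_x(i) - R_y(i); compute d_i^2.
  (6-2)^2=16, (7-7)^2=0, (5-1)^2=16, (1-3)^2=4, (2-6)^2=16, (4-4)^2=0, (3-5)^2=4
sum(d^2) = 56.
Step 3: rho = 1 - 6*56 / (7*(7^2 - 1)) = 1 - 336/336 = 0.000000.
Step 4: Under H0, t = rho * sqrt((n-2)/(1-rho^2)) = 0.0000 ~ t(5).
Step 5: Two-sided p-value from the t-distribution with 5 df = 1.000000.
Step 6: alpha = 0.1. fail to reject H0.

rho = 0.0000, p = 1.000000, fail to reject H0 at alpha = 0.1.


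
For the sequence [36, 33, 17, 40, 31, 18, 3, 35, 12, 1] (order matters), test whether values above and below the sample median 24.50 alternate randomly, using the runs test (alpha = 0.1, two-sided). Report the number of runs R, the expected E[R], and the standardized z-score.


Step 1: Compute median = 24.50; label A = above, B = below.
Labels in order: AABAABBABB  (n_A = 5, n_B = 5)
Step 2: Count runs R = 6.
Step 3: Under H0 (random ordering), E[R] = 2*n_A*n_B/(n_A+n_B) + 1 = 2*5*5/10 + 1 = 6.0000.
        Var[R] = 2*n_A*n_B*(2*n_A*n_B - n_A - n_B) / ((n_A+n_B)^2 * (n_A+n_B-1)) = 2000/900 = 2.2222.
        SD[R] = 1.4907.
Step 4: R = E[R], so z = 0 with no continuity correction.
Step 5: Two-sided p-value via normal approximation = 2*(1 - Phi(|z|)) = 1.000000.
Step 6: alpha = 0.1. fail to reject H0.

R = 6, z = 0.0000, p = 1.000000, fail to reject H0.


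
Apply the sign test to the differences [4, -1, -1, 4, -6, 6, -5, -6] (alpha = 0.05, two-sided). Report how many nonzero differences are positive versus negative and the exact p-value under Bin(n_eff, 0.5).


Step 1: Discard zero differences. Original n = 8; n_eff = number of nonzero differences = 8.
Nonzero differences (with sign): +4, -1, -1, +4, -6, +6, -5, -6
Step 2: Count signs: positive = 3, negative = 5.
Step 3: Under H0: P(positive) = 0.5, so the number of positives S ~ Bin(8, 0.5).
Step 4: Two-sided exact p-value = sum of Bin(8,0.5) probabilities at or below the observed probability = 0.726562.
Step 5: alpha = 0.05. fail to reject H0.

n_eff = 8, pos = 3, neg = 5, p = 0.726562, fail to reject H0.


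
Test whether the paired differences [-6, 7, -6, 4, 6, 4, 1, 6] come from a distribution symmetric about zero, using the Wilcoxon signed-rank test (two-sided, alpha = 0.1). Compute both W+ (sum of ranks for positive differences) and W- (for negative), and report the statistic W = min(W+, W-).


Step 1: Drop any zero differences (none here) and take |d_i|.
|d| = [6, 7, 6, 4, 6, 4, 1, 6]
Step 2: Midrank |d_i| (ties get averaged ranks).
ranks: |6|->5.5, |7|->8, |6|->5.5, |4|->2.5, |6|->5.5, |4|->2.5, |1|->1, |6|->5.5
Step 3: Attach original signs; sum ranks with positive sign and with negative sign.
W+ = 8 + 2.5 + 5.5 + 2.5 + 1 + 5.5 = 25
W- = 5.5 + 5.5 = 11
(Check: W+ + W- = 36 should equal n(n+1)/2 = 36.)
Step 4: Test statistic W = min(W+, W-) = 11.
Step 5: Ties in |d|, so use the tie-corrected normal approximation.
        E[W] = n(n+1)/4 = 8*9/4 = 18.
        Tie groups: |d|=4 (t=2), |d|=6 (t=4); sum(t^3 - t) = 66.
        Var[W] = n(n+1)(2n+1)/24 - sum(t^3-t)/48 = 1224/24 - 66/48 = 49.625.
        z = (W - E[W]) / sqrt(Var[W]) = (11 - 18) / 7.0445 = -0.9937.
        Two-sided p = 2*Phi(z) = 0.320377.
Step 6: alpha = 0.1. fail to reject H0.

W+ = 25, W- = 11, W = min = 11, p = 0.320377, fail to reject H0.


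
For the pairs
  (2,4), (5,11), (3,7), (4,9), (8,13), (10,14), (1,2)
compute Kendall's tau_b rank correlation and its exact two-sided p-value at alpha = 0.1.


Step 1: Enumerate the 21 unordered pairs (i,j) with i<j and classify each by sign(x_j-x_i) * sign(y_j-y_i).
  (1,2):dx=+3,dy=+7->C; (1,3):dx=+1,dy=+3->C; (1,4):dx=+2,dy=+5->C; (1,5):dx=+6,dy=+9->C
  (1,6):dx=+8,dy=+10->C; (1,7):dx=-1,dy=-2->C; (2,3):dx=-2,dy=-4->C; (2,4):dx=-1,dy=-2->C
  (2,5):dx=+3,dy=+2->C; (2,6):dx=+5,dy=+3->C; (2,7):dx=-4,dy=-9->C; (3,4):dx=+1,dy=+2->C
  (3,5):dx=+5,dy=+6->C; (3,6):dx=+7,dy=+7->C; (3,7):dx=-2,dy=-5->C; (4,5):dx=+4,dy=+4->C
  (4,6):dx=+6,dy=+5->C; (4,7):dx=-3,dy=-7->C; (5,6):dx=+2,dy=+1->C; (5,7):dx=-7,dy=-11->C
  (6,7):dx=-9,dy=-12->C
Step 2: C = 21, D = 0, total pairs = 21.
Step 3: tau = (C - D)/(n(n-1)/2) = (21 - 0)/21 = 1.000000.
Step 4: Exact two-sided p-value (enumerate n! = 5040 permutations of y under H0): p = 0.000397.
Step 5: alpha = 0.1. reject H0.

tau_b = 1.0000 (C=21, D=0), p = 0.000397, reject H0.


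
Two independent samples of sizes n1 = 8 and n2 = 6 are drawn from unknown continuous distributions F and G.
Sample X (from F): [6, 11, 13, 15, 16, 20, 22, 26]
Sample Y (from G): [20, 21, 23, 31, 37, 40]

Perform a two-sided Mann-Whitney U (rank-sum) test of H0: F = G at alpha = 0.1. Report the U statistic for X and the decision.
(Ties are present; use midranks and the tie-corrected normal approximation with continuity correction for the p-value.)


Step 1: Combine and sort all 14 observations; assign midranks.
sorted (value, group): (6,X), (11,X), (13,X), (15,X), (16,X), (20,X), (20,Y), (21,Y), (22,X), (23,Y), (26,X), (31,Y), (37,Y), (40,Y)
ranks: 6->1, 11->2, 13->3, 15->4, 16->5, 20->6.5, 20->6.5, 21->8, 22->9, 23->10, 26->11, 31->12, 37->13, 40->14
Step 2: Rank sum for X: R1 = 1 + 2 + 3 + 4 + 5 + 6.5 + 9 + 11 = 41.5.
Step 3: U_X = R1 - n1(n1+1)/2 = 41.5 - 8*9/2 = 41.5 - 36 = 5.5.
       U_Y = n1*n2 - U_X = 48 - 5.5 = 42.5.
Step 4: Ties are present, so use the tie-corrected normal approximation (with continuity correction) for the p-value.
Step 5: p-value = 0.020000; compare to alpha = 0.1. reject H0.

U_X = 5.5, p = 0.020000, reject H0 at alpha = 0.1.


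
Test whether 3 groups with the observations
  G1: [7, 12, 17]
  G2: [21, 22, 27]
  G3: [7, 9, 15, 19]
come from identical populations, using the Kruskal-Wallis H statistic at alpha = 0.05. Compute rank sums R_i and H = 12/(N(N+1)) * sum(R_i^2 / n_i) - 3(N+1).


Step 1: Combine all N = 10 observations and assign midranks.
sorted (value, group, rank): (7,G1,1.5), (7,G3,1.5), (9,G3,3), (12,G1,4), (15,G3,5), (17,G1,6), (19,G3,7), (21,G2,8), (22,G2,9), (27,G2,10)
Step 2: Sum ranks within each group.
R_1 = 11.5 (n_1 = 3)
R_2 = 27 (n_2 = 3)
R_3 = 16.5 (n_3 = 4)
Step 3: H = 12/(N(N+1)) * sum(R_i^2/n_i) - 3(N+1)
     = 12/(10*11) * (11.5^2/3 + 27^2/3 + 16.5^2/4) - 3*11
     = 0.109091 * 355.146 - 33
     = 5.743182.
Step 4: Ties present; correction factor C = 1 - 6/(10^3 - 10) = 0.993939. Corrected H = 5.743182 / 0.993939 = 5.778201.
Step 5: Under H0, H ~ chi^2(2); p-value = 0.055626.
Step 6: alpha = 0.05. fail to reject H0.

H = 5.7782, df = 2, p = 0.055626, fail to reject H0.


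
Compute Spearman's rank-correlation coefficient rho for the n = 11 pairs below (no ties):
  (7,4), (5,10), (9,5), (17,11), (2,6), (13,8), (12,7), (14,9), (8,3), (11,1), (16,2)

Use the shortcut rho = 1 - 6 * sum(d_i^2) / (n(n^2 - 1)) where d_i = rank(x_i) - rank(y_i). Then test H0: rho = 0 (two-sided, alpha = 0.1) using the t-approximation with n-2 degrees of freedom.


Step 1: Rank x and y separately (midranks; no ties here).
rank(x): 7->3, 5->2, 9->5, 17->11, 2->1, 13->8, 12->7, 14->9, 8->4, 11->6, 16->10
rank(y): 4->4, 10->10, 5->5, 11->11, 6->6, 8->8, 7->7, 9->9, 3->3, 1->1, 2->2
Step 2: d_i = R_x(i) - R_y(i); compute d_i^2.
  (3-4)^2=1, (2-10)^2=64, (5-5)^2=0, (11-11)^2=0, (1-6)^2=25, (8-8)^2=0, (7-7)^2=0, (9-9)^2=0, (4-3)^2=1, (6-1)^2=25, (10-2)^2=64
sum(d^2) = 180.
Step 3: rho = 1 - 6*180 / (11*(11^2 - 1)) = 1 - 1080/1320 = 0.181818.
Step 4: Under H0, t = rho * sqrt((n-2)/(1-rho^2)) = 0.5547 ~ t(9).
Step 5: Two-sided p-value from the t-distribution with 9 df = 0.592615.
Step 6: alpha = 0.1. fail to reject H0.

rho = 0.1818, p = 0.592615, fail to reject H0 at alpha = 0.1.


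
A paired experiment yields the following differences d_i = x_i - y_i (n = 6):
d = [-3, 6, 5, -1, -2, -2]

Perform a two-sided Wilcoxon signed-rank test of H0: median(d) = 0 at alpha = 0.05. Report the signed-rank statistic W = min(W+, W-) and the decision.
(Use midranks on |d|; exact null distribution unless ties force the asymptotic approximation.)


Step 1: Drop any zero differences (none here) and take |d_i|.
|d| = [3, 6, 5, 1, 2, 2]
Step 2: Midrank |d_i| (ties get averaged ranks).
ranks: |3|->4, |6|->6, |5|->5, |1|->1, |2|->2.5, |2|->2.5
Step 3: Attach original signs; sum ranks with positive sign and with negative sign.
W+ = 6 + 5 = 11
W- = 4 + 1 + 2.5 + 2.5 = 10
(Check: W+ + W- = 21 should equal n(n+1)/2 = 21.)
Step 4: Test statistic W = min(W+, W-) = 10.
Step 5: Ties in |d|, so use the tie-corrected normal approximation.
        E[W] = n(n+1)/4 = 6*7/4 = 10.5.
        Tie groups: |d|=2 (t=2); sum(t^3 - t) = 6.
        Var[W] = n(n+1)(2n+1)/24 - sum(t^3-t)/48 = 546/24 - 6/48 = 22.625.
        z = (W - E[W]) / sqrt(Var[W]) = (10 - 10.5) / 4.7566 = -0.1051.
        Two-sided p = 2*Phi(z) = 0.916282.
Step 6: alpha = 0.05. fail to reject H0.

W+ = 11, W- = 10, W = min = 10, p = 0.916282, fail to reject H0.


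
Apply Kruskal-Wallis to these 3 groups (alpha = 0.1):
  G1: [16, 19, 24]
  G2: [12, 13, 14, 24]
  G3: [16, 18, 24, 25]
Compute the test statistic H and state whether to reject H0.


Step 1: Combine all N = 11 observations and assign midranks.
sorted (value, group, rank): (12,G2,1), (13,G2,2), (14,G2,3), (16,G1,4.5), (16,G3,4.5), (18,G3,6), (19,G1,7), (24,G1,9), (24,G2,9), (24,G3,9), (25,G3,11)
Step 2: Sum ranks within each group.
R_1 = 20.5 (n_1 = 3)
R_2 = 15 (n_2 = 4)
R_3 = 30.5 (n_3 = 4)
Step 3: H = 12/(N(N+1)) * sum(R_i^2/n_i) - 3(N+1)
     = 12/(11*12) * (20.5^2/3 + 15^2/4 + 30.5^2/4) - 3*12
     = 0.090909 * 428.896 - 36
     = 2.990530.
Step 4: Ties present; correction factor C = 1 - 30/(11^3 - 11) = 0.977273. Corrected H = 2.990530 / 0.977273 = 3.060078.
Step 5: Under H0, H ~ chi^2(2); p-value = 0.216527.
Step 6: alpha = 0.1. fail to reject H0.

H = 3.0601, df = 2, p = 0.216527, fail to reject H0.


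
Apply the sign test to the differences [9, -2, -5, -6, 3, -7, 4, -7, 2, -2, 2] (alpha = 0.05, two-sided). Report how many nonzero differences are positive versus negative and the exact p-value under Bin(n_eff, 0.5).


Step 1: Discard zero differences. Original n = 11; n_eff = number of nonzero differences = 11.
Nonzero differences (with sign): +9, -2, -5, -6, +3, -7, +4, -7, +2, -2, +2
Step 2: Count signs: positive = 5, negative = 6.
Step 3: Under H0: P(positive) = 0.5, so the number of positives S ~ Bin(11, 0.5).
Step 4: Two-sided exact p-value = sum of Bin(11,0.5) probabilities at or below the observed probability = 1.000000.
Step 5: alpha = 0.05. fail to reject H0.

n_eff = 11, pos = 5, neg = 6, p = 1.000000, fail to reject H0.


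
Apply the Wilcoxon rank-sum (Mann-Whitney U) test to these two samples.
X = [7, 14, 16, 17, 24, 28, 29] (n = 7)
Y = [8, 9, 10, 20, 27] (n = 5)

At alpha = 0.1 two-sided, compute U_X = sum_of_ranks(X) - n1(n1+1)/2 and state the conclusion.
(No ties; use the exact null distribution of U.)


Step 1: Combine and sort all 12 observations; assign midranks.
sorted (value, group): (7,X), (8,Y), (9,Y), (10,Y), (14,X), (16,X), (17,X), (20,Y), (24,X), (27,Y), (28,X), (29,X)
ranks: 7->1, 8->2, 9->3, 10->4, 14->5, 16->6, 17->7, 20->8, 24->9, 27->10, 28->11, 29->12
Step 2: Rank sum for X: R1 = 1 + 5 + 6 + 7 + 9 + 11 + 12 = 51.
Step 3: U_X = R1 - n1(n1+1)/2 = 51 - 7*8/2 = 51 - 28 = 23.
       U_Y = n1*n2 - U_X = 35 - 23 = 12.
Step 4: No ties, so the exact null distribution of U (based on enumerating the C(12,7) = 792 equally likely rank assignments) gives the two-sided p-value.
Step 5: p-value = 0.431818; compare to alpha = 0.1. fail to reject H0.

U_X = 23, p = 0.431818, fail to reject H0 at alpha = 0.1.


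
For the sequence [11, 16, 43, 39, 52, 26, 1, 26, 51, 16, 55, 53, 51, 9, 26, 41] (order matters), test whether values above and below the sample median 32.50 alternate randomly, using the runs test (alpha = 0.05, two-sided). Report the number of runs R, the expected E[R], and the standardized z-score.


Step 1: Compute median = 32.50; label A = above, B = below.
Labels in order: BBAAABBBABAAABBA  (n_A = 8, n_B = 8)
Step 2: Count runs R = 8.
Step 3: Under H0 (random ordering), E[R] = 2*n_A*n_B/(n_A+n_B) + 1 = 2*8*8/16 + 1 = 9.0000.
        Var[R] = 2*n_A*n_B*(2*n_A*n_B - n_A - n_B) / ((n_A+n_B)^2 * (n_A+n_B-1)) = 14336/3840 = 3.7333.
        SD[R] = 1.9322.
Step 4: Continuity-corrected z = (R + 0.5 - E[R]) / SD[R] = (8 + 0.5 - 9.0000) / 1.9322 = -0.2588.
Step 5: Two-sided p-value via normal approximation = 2*(1 - Phi(|z|)) = 0.795809.
Step 6: alpha = 0.05. fail to reject H0.

R = 8, z = -0.2588, p = 0.795809, fail to reject H0.


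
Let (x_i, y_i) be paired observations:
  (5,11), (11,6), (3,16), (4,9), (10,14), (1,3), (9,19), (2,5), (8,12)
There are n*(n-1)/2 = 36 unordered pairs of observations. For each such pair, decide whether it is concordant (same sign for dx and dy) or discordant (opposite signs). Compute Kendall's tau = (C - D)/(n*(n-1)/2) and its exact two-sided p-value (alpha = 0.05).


Step 1: Enumerate the 36 unordered pairs (i,j) with i<j and classify each by sign(x_j-x_i) * sign(y_j-y_i).
  (1,2):dx=+6,dy=-5->D; (1,3):dx=-2,dy=+5->D; (1,4):dx=-1,dy=-2->C; (1,5):dx=+5,dy=+3->C
  (1,6):dx=-4,dy=-8->C; (1,7):dx=+4,dy=+8->C; (1,8):dx=-3,dy=-6->C; (1,9):dx=+3,dy=+1->C
  (2,3):dx=-8,dy=+10->D; (2,4):dx=-7,dy=+3->D; (2,5):dx=-1,dy=+8->D; (2,6):dx=-10,dy=-3->C
  (2,7):dx=-2,dy=+13->D; (2,8):dx=-9,dy=-1->C; (2,9):dx=-3,dy=+6->D; (3,4):dx=+1,dy=-7->D
  (3,5):dx=+7,dy=-2->D; (3,6):dx=-2,dy=-13->C; (3,7):dx=+6,dy=+3->C; (3,8):dx=-1,dy=-11->C
  (3,9):dx=+5,dy=-4->D; (4,5):dx=+6,dy=+5->C; (4,6):dx=-3,dy=-6->C; (4,7):dx=+5,dy=+10->C
  (4,8):dx=-2,dy=-4->C; (4,9):dx=+4,dy=+3->C; (5,6):dx=-9,dy=-11->C; (5,7):dx=-1,dy=+5->D
  (5,8):dx=-8,dy=-9->C; (5,9):dx=-2,dy=-2->C; (6,7):dx=+8,dy=+16->C; (6,8):dx=+1,dy=+2->C
  (6,9):dx=+7,dy=+9->C; (7,8):dx=-7,dy=-14->C; (7,9):dx=-1,dy=-7->C; (8,9):dx=+6,dy=+7->C
Step 2: C = 25, D = 11, total pairs = 36.
Step 3: tau = (C - D)/(n(n-1)/2) = (25 - 11)/36 = 0.388889.
Step 4: Exact two-sided p-value (enumerate n! = 362880 permutations of y under H0): p = 0.180181.
Step 5: alpha = 0.05. fail to reject H0.

tau_b = 0.3889 (C=25, D=11), p = 0.180181, fail to reject H0.


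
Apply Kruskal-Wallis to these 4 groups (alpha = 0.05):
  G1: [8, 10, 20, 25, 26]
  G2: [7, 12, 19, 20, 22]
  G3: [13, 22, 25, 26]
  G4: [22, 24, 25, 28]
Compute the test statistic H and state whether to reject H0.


Step 1: Combine all N = 18 observations and assign midranks.
sorted (value, group, rank): (7,G2,1), (8,G1,2), (10,G1,3), (12,G2,4), (13,G3,5), (19,G2,6), (20,G1,7.5), (20,G2,7.5), (22,G2,10), (22,G3,10), (22,G4,10), (24,G4,12), (25,G1,14), (25,G3,14), (25,G4,14), (26,G1,16.5), (26,G3,16.5), (28,G4,18)
Step 2: Sum ranks within each group.
R_1 = 43 (n_1 = 5)
R_2 = 28.5 (n_2 = 5)
R_3 = 45.5 (n_3 = 4)
R_4 = 54 (n_4 = 4)
Step 3: H = 12/(N(N+1)) * sum(R_i^2/n_i) - 3(N+1)
     = 12/(18*19) * (43^2/5 + 28.5^2/5 + 45.5^2/4 + 54^2/4) - 3*19
     = 0.035088 * 1778.81 - 57
     = 5.414474.
Step 4: Ties present; correction factor C = 1 - 60/(18^3 - 18) = 0.989680. Corrected H = 5.414474 / 0.989680 = 5.470933.
Step 5: Under H0, H ~ chi^2(3); p-value = 0.140388.
Step 6: alpha = 0.05. fail to reject H0.

H = 5.4709, df = 3, p = 0.140388, fail to reject H0.


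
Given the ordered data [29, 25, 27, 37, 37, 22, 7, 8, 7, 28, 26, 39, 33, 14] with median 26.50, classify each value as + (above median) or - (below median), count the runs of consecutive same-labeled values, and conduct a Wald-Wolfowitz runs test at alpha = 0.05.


Step 1: Compute median = 26.50; label A = above, B = below.
Labels in order: ABAAABBBBABAAB  (n_A = 7, n_B = 7)
Step 2: Count runs R = 8.
Step 3: Under H0 (random ordering), E[R] = 2*n_A*n_B/(n_A+n_B) + 1 = 2*7*7/14 + 1 = 8.0000.
        Var[R] = 2*n_A*n_B*(2*n_A*n_B - n_A - n_B) / ((n_A+n_B)^2 * (n_A+n_B-1)) = 8232/2548 = 3.2308.
        SD[R] = 1.7974.
Step 4: R = E[R], so z = 0 with no continuity correction.
Step 5: Two-sided p-value via normal approximation = 2*(1 - Phi(|z|)) = 1.000000.
Step 6: alpha = 0.05. fail to reject H0.

R = 8, z = 0.0000, p = 1.000000, fail to reject H0.


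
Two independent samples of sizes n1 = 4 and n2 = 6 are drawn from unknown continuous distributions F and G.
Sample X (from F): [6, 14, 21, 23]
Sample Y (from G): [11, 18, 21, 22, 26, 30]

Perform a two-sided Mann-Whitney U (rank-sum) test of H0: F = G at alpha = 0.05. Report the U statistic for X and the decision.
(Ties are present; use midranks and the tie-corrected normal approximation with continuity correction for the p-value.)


Step 1: Combine and sort all 10 observations; assign midranks.
sorted (value, group): (6,X), (11,Y), (14,X), (18,Y), (21,X), (21,Y), (22,Y), (23,X), (26,Y), (30,Y)
ranks: 6->1, 11->2, 14->3, 18->4, 21->5.5, 21->5.5, 22->7, 23->8, 26->9, 30->10
Step 2: Rank sum for X: R1 = 1 + 3 + 5.5 + 8 = 17.5.
Step 3: U_X = R1 - n1(n1+1)/2 = 17.5 - 4*5/2 = 17.5 - 10 = 7.5.
       U_Y = n1*n2 - U_X = 24 - 7.5 = 16.5.
Step 4: Ties are present, so use the tie-corrected normal approximation (with continuity correction) for the p-value.
Step 5: p-value = 0.392330; compare to alpha = 0.05. fail to reject H0.

U_X = 7.5, p = 0.392330, fail to reject H0 at alpha = 0.05.


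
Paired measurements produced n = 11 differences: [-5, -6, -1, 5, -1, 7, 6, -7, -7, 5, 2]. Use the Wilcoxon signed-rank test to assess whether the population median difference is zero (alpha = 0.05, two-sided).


Step 1: Drop any zero differences (none here) and take |d_i|.
|d| = [5, 6, 1, 5, 1, 7, 6, 7, 7, 5, 2]
Step 2: Midrank |d_i| (ties get averaged ranks).
ranks: |5|->5, |6|->7.5, |1|->1.5, |5|->5, |1|->1.5, |7|->10, |6|->7.5, |7|->10, |7|->10, |5|->5, |2|->3
Step 3: Attach original signs; sum ranks with positive sign and with negative sign.
W+ = 5 + 10 + 7.5 + 5 + 3 = 30.5
W- = 5 + 7.5 + 1.5 + 1.5 + 10 + 10 = 35.5
(Check: W+ + W- = 66 should equal n(n+1)/2 = 66.)
Step 4: Test statistic W = min(W+, W-) = 30.5.
Step 5: Ties in |d|, so use the tie-corrected normal approximation.
        E[W] = n(n+1)/4 = 11*12/4 = 33.
        Tie groups: |d|=1 (t=2), |d|=5 (t=3), |d|=6 (t=2), |d|=7 (t=3); sum(t^3 - t) = 60.
        Var[W] = n(n+1)(2n+1)/24 - sum(t^3-t)/48 = 3036/24 - 60/48 = 125.25.
        z = (W - E[W]) / sqrt(Var[W]) = (30.5 - 33) / 11.1915 = -0.2234.
        Two-sided p = 2*Phi(z) = 0.823237.
Step 6: alpha = 0.05. fail to reject H0.

W+ = 30.5, W- = 35.5, W = min = 30.5, p = 0.823237, fail to reject H0.


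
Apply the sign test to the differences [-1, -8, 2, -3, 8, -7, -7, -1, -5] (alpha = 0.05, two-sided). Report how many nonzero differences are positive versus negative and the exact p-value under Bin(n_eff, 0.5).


Step 1: Discard zero differences. Original n = 9; n_eff = number of nonzero differences = 9.
Nonzero differences (with sign): -1, -8, +2, -3, +8, -7, -7, -1, -5
Step 2: Count signs: positive = 2, negative = 7.
Step 3: Under H0: P(positive) = 0.5, so the number of positives S ~ Bin(9, 0.5).
Step 4: Two-sided exact p-value = sum of Bin(9,0.5) probabilities at or below the observed probability = 0.179688.
Step 5: alpha = 0.05. fail to reject H0.

n_eff = 9, pos = 2, neg = 7, p = 0.179688, fail to reject H0.


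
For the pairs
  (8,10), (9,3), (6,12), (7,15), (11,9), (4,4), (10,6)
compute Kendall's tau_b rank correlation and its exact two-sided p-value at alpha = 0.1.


Step 1: Enumerate the 21 unordered pairs (i,j) with i<j and classify each by sign(x_j-x_i) * sign(y_j-y_i).
  (1,2):dx=+1,dy=-7->D; (1,3):dx=-2,dy=+2->D; (1,4):dx=-1,dy=+5->D; (1,5):dx=+3,dy=-1->D
  (1,6):dx=-4,dy=-6->C; (1,7):dx=+2,dy=-4->D; (2,3):dx=-3,dy=+9->D; (2,4):dx=-2,dy=+12->D
  (2,5):dx=+2,dy=+6->C; (2,6):dx=-5,dy=+1->D; (2,7):dx=+1,dy=+3->C; (3,4):dx=+1,dy=+3->C
  (3,5):dx=+5,dy=-3->D; (3,6):dx=-2,dy=-8->C; (3,7):dx=+4,dy=-6->D; (4,5):dx=+4,dy=-6->D
  (4,6):dx=-3,dy=-11->C; (4,7):dx=+3,dy=-9->D; (5,6):dx=-7,dy=-5->C; (5,7):dx=-1,dy=-3->C
  (6,7):dx=+6,dy=+2->C
Step 2: C = 9, D = 12, total pairs = 21.
Step 3: tau = (C - D)/(n(n-1)/2) = (9 - 12)/21 = -0.142857.
Step 4: Exact two-sided p-value (enumerate n! = 5040 permutations of y under H0): p = 0.772619.
Step 5: alpha = 0.1. fail to reject H0.

tau_b = -0.1429 (C=9, D=12), p = 0.772619, fail to reject H0.
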